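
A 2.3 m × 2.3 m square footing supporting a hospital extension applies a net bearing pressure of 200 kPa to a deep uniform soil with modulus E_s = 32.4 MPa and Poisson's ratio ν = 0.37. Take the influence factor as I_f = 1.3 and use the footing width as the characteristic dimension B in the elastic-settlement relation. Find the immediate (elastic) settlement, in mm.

S_e ≈ 15.9 mm

Immediate (elastic) settlement: S_e = q·B·(1−ν²)/E_s · I_f.
E_s = 32.4 MPa = 32400 kPa.
S_e = 200 × 2.3 × (1 − 0.37²) / 32400 × 1.3
    = 200 × 2.3 × 0.8631 / 32400 × 1.3
    = 0.01593 m = 15.93 mm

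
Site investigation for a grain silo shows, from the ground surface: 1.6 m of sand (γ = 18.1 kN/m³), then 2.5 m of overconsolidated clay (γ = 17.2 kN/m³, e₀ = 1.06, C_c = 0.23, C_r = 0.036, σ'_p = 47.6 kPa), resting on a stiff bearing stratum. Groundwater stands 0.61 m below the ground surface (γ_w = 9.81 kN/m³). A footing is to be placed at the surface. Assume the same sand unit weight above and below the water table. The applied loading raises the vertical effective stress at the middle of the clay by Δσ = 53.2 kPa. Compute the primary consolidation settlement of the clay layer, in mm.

S_c ≈ 75.2 mm

Mid-depth of clay below the ground surface: z = 1.6 + 2.5/2 = 2.85 m.
Total vertical stress at mid-clay: σ_v = 18.1×1.6 + 17.2×1.25 = 50.46 kPa.
Pore pressure: u = 9.81×(2.85 − 0.61) = 21.974 kPa.
Initial effective stress: σ'_0 = σ_v − u = 50.46 − 21.974 = 28.486 kPa.
Final effective stress: σ'_f = 28.486 + 53.2 = 81.686 kPa.
σ'_f = 81.686 > σ'_p = 47.6 kPa, so the stress path crosses the preconsolidation pressure — recompression up to σ'_p, then virgin compression beyond:
S_c = H/(1+e₀)·[C_r·log₁₀(σ'_p/σ'_0) + C_c·log₁₀(σ'_f/σ'_p)]
    = 2.5/2.06 × [0.036×log₁₀(47.6/28.486) + 0.23×log₁₀(81.686/47.6)]
    = 1.2136 × [0.0080271 + 0.053944] = 0.07521 m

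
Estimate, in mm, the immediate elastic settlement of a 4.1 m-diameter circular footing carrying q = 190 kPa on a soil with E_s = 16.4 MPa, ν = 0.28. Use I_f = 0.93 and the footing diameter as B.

S_e ≈ 40.7 mm

Immediate (elastic) settlement: S_e = q·B·(1−ν²)/E_s · I_f.
E_s = 16.4 MPa = 16400 kPa.
S_e = 190 × 4.1 × (1 − 0.28²) / 16400 × 0.93
    = 190 × 4.1 × 0.9216 / 16400 × 0.93
    = 0.04071 m = 40.71 mm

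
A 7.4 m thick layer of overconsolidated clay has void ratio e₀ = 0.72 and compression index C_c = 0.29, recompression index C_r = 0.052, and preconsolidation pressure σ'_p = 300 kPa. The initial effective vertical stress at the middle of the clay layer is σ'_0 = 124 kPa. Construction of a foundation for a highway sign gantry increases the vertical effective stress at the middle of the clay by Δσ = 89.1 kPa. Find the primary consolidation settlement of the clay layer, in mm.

S_c ≈ 52.6 mm

Final effective stress: σ'_f = 124 + 89.1 = 213.1 kPa.
σ'_f = 213.1 ≤ σ'_p = 300 kPa, so the clay remains overconsolidated and only the recompression index applies:
S_c = C_r·H/(1+e₀)·log₁₀(σ'_f/σ'_0) = 0.052×7.4/1.72×log₁₀(213.1/124)
    = 0.22372 × 0.23516 = 0.05261 m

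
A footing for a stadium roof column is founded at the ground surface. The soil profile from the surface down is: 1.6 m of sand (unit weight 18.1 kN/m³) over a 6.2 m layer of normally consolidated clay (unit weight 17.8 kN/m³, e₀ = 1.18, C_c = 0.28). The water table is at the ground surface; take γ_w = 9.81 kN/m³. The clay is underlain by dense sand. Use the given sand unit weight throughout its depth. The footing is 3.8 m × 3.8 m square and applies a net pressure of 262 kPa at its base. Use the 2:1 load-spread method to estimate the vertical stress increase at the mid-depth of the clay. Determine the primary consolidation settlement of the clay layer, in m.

Mid-depth of clay below the ground surface: z = 1.6 + 6.2/2 = 4.7 m.
Total vertical stress at mid-clay: σ_v = 18.1×1.6 + 17.8×3.1 = 84.14 kPa.
Pore pressure: u = 9.81×(4.7 − 0) = 46.107 kPa.
Initial effective stress: σ'_0 = σ_v − u = 84.14 − 46.107 = 38.033 kPa.
Stress increase at mid-clay by the 2:1 spreading method:
Δσ = qBL/((B+z)(L+z)) = 262×3.8×3.8/((3.8+4.7)(3.8+4.7)) = 52.364 kPa
Final effective stress: σ'_f = σ'_0 + Δσ = 38.033 + 52.364 = 90.397 kPa.
Normally consolidated clay, so the full stress increment lies on the virgin compression line:
S_c = C_c·H/(1+e₀)·log₁₀(σ'_f/σ'_0) = 0.28×6.2/(1+1.18)×log₁₀(90.397/38.033)
    = 0.79633 × 0.37599 = 0.2994 m

S_c ≈ 0.299 m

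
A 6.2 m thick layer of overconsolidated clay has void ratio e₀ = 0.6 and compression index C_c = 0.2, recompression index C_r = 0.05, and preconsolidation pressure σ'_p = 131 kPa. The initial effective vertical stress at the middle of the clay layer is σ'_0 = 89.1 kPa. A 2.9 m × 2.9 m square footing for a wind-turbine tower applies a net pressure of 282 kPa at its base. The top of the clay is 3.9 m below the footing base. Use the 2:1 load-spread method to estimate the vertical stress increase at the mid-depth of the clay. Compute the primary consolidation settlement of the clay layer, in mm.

Mid-depth of clay below the footing base: z = 3.9 + 6.2/2 = 7 m.
Stress increase at mid-clay by the 2:1 spreading method:
Δσ = qBL/((B+z)(L+z)) = 282×2.9×2.9/((2.9+7)(2.9+7)) = 24.198 kPa
Final effective stress: σ'_f = 89.1 + 24.198 = 113.3 kPa.
σ'_f = 113.3 ≤ σ'_p = 131 kPa, so the clay remains overconsolidated and only the recompression index applies:
S_c = C_r·H/(1+e₀)·log₁₀(σ'_f/σ'_0) = 0.05×6.2/1.6×log₁₀(113.3/89.1)
    = 0.19375 × 0.10435 = 0.02022 m

S_c ≈ 20.2 mm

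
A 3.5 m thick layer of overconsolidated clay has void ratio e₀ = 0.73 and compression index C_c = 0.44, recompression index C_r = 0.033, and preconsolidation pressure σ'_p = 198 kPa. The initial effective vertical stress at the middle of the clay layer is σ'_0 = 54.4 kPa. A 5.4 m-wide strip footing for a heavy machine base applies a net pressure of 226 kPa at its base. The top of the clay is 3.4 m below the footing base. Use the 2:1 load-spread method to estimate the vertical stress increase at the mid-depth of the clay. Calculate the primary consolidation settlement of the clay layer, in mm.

Mid-depth of clay below the footing base: z = 3.4 + 3.5/2 = 5.15 m.
Stress increase at mid-clay by the 2:1 spreading method:
Δσ = qB/(B+z) = 226×5.4/(5.4+5.15) = 115.68 kPa
Final effective stress: σ'_f = 54.4 + 115.68 = 170.08 kPa.
σ'_f = 170.08 ≤ σ'_p = 198 kPa, so the clay remains overconsolidated and only the recompression index applies:
S_c = C_r·H/(1+e₀)·log₁₀(σ'_f/σ'_0) = 0.033×3.5/1.73×log₁₀(170.08/54.4)
    = 0.066762 × 0.49505 = 0.03305 m

S_c ≈ 33.1 mm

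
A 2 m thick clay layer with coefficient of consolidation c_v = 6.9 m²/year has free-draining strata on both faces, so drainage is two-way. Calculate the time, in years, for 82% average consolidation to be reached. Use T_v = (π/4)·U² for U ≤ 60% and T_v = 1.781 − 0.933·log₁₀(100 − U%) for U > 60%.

Drainage path length: H_d = H/2 = 1 m (double drainage).
U > 60%: T_v = 1.781 − 0.933·log₁₀(100 − 82) = 0.60983.
t = T_v·H_d²/c_v = 0.60983×1²/6.9 = 0.08838 years.

t ≈ 0.0884 years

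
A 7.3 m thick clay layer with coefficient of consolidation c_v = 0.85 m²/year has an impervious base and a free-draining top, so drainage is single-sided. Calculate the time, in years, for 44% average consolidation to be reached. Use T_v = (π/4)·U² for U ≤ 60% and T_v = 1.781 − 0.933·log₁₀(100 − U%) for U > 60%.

Drainage path length: H_d = H = 7.3 m (single drainage).
U ≤ 60%: T_v = (π/4)·U² = (π/4)×0.44² = 0.15205.
t = T_v·H_d²/c_v = 0.15205×7.3²/0.85 = 9.533 years.

t ≈ 9.53 years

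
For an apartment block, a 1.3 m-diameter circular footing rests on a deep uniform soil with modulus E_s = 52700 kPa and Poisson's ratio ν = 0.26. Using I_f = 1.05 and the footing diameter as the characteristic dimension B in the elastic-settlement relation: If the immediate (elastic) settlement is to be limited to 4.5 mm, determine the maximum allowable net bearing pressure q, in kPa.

q ≈ 186 kPa

S_e = q·B·(1−ν²)/E_s · I_f  ⇒  q = S_e·E_s / (B·(1−ν²)·I_f).
q = 0.0045 × 52700 / (1.3 × 0.9324 × 1.05) = 186.3 kPa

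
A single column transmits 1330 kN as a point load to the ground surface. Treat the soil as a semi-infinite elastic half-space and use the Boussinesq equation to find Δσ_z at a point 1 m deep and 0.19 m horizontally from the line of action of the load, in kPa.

Δσ_z ≈ 581 kPa

Boussinesq vertical stress below a point load on an elastic half-space:
Δσ_z = 3P/(2πz²) · [1 + (r/z)²]^(−5/2)
r/z = 0.19/1 = 0.19; [1+(r/z)²]^(−5/2) = 0.91516.
Δσ_z = 3×1330/(2π×1²) × 0.91516 = 635.03 × 0.91516 = 581.2 kPa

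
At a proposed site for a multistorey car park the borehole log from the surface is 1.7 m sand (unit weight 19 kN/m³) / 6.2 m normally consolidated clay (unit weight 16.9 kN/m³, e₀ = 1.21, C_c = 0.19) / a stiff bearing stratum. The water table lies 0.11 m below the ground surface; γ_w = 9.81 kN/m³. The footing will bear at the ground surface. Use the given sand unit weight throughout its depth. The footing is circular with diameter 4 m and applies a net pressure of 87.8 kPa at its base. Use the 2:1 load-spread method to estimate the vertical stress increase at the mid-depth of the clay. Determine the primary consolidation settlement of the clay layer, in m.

S_c ≈ 0.089 m

Mid-depth of clay below the ground surface: z = 1.7 + 6.2/2 = 4.8 m.
Total vertical stress at mid-clay: σ_v = 19×1.7 + 16.9×3.1 = 84.69 kPa.
Pore pressure: u = 9.81×(4.8 − 0.11) = 46.009 kPa.
Initial effective stress: σ'_0 = σ_v − u = 84.69 − 46.009 = 38.681 kPa.
Stress increase at mid-clay by the 2:1 spreading method:
Δσ ≈ qD²/(D+z)² = 87.8×4²/(4+4.8)² = 18.14 kPa
Final effective stress: σ'_f = σ'_0 + Δσ = 38.681 + 18.14 = 56.821 kPa.
Normally consolidated clay, so the full stress increment lies on the virgin compression line:
S_c = C_c·H/(1+e₀)·log₁₀(σ'_f/σ'_0) = 0.19×6.2/(1+1.21)×log₁₀(56.821/38.681)
    = 0.53303 × 0.16701 = 0.08902 m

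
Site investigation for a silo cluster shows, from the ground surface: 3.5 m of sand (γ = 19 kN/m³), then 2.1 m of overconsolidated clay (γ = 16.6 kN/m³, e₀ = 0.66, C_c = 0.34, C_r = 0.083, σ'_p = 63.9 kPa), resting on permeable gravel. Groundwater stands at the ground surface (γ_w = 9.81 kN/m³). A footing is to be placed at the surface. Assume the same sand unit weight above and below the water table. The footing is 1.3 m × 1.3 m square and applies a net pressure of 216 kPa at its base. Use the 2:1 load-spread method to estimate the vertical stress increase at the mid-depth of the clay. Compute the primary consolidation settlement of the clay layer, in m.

Mid-depth of clay below the ground surface: z = 3.5 + 2.1/2 = 4.55 m.
Total vertical stress at mid-clay: σ_v = 19×3.5 + 16.6×1.05 = 83.93 kPa.
Pore pressure: u = 9.81×(4.55 − 0) = 44.636 kPa.
Initial effective stress: σ'_0 = σ_v − u = 83.93 − 44.636 = 39.294 kPa.
Stress increase at mid-clay by the 2:1 spreading method:
Δσ = qBL/((B+z)(L+z)) = 216×1.3×1.3/((1.3+4.55)(1.3+4.55)) = 10.667 kPa
Final effective stress: σ'_f = 39.294 + 10.667 = 49.961 kPa.
σ'_f = 49.961 ≤ σ'_p = 63.9 kPa, so the clay remains overconsolidated and only the recompression index applies:
S_c = C_r·H/(1+e₀)·log₁₀(σ'_f/σ'_0) = 0.083×2.1/1.66×log₁₀(49.961/39.294)
    = 0.105 × 0.1043 = 0.01095 m

S_c ≈ 0.011 m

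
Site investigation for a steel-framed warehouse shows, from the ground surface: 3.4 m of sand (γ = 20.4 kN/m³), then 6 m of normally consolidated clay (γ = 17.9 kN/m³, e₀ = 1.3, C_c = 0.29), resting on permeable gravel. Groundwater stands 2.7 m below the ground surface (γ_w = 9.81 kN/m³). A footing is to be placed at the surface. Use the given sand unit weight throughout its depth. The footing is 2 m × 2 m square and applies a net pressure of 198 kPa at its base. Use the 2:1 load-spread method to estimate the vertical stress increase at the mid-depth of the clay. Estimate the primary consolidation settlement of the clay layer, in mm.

Mid-depth of clay below the ground surface: z = 3.4 + 6/2 = 6.4 m.
Total vertical stress at mid-clay: σ_v = 20.4×3.4 + 17.9×3 = 123.06 kPa.
Pore pressure: u = 9.81×(6.4 − 2.7) = 36.297 kPa.
Initial effective stress: σ'_0 = σ_v − u = 123.06 − 36.297 = 86.763 kPa.
Stress increase at mid-clay by the 2:1 spreading method:
Δσ = qBL/((B+z)(L+z)) = 198×2×2/((2+6.4)(2+6.4)) = 11.224 kPa
Final effective stress: σ'_f = σ'_0 + Δσ = 86.763 + 11.224 = 97.987 kPa.
Normally consolidated clay, so the full stress increment lies on the virgin compression line:
S_c = C_c·H/(1+e₀)·log₁₀(σ'_f/σ'_0) = 0.29×6/(1+1.3)×log₁₀(97.987/86.763)
    = 0.75652 × 0.052834 = 0.03997 m

S_c ≈ 40 mm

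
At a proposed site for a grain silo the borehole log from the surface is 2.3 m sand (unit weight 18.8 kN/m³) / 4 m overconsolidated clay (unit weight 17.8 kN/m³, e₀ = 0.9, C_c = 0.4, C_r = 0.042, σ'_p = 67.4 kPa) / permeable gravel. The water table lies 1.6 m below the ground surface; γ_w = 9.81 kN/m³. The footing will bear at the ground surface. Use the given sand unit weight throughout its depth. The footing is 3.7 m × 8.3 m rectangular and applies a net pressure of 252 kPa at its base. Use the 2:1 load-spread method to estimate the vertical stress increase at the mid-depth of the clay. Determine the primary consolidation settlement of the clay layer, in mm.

Mid-depth of clay below the ground surface: z = 2.3 + 4/2 = 4.3 m.
Total vertical stress at mid-clay: σ_v = 18.8×2.3 + 17.8×2 = 78.84 kPa.
Pore pressure: u = 9.81×(4.3 − 1.6) = 26.487 kPa.
Initial effective stress: σ'_0 = σ_v − u = 78.84 − 26.487 = 52.353 kPa.
Stress increase at mid-clay by the 2:1 spreading method:
Δσ = qBL/((B+z)(L+z)) = 252×3.7×8.3/((3.7+4.3)(8.3+4.3)) = 76.775 kPa
Final effective stress: σ'_f = 52.353 + 76.775 = 129.13 kPa.
σ'_f = 129.13 > σ'_p = 67.4 kPa, so the stress path crosses the preconsolidation pressure — recompression up to σ'_p, then virgin compression beyond:
S_c = H/(1+e₀)·[C_r·log₁₀(σ'_p/σ'_0) + C_c·log₁₀(σ'_f/σ'_p)]
    = 4/1.9 × [0.042×log₁₀(67.4/52.353) + 0.4×log₁₀(129.13/67.4)]
    = 2.1053 × [0.0046082 + 0.11295] = 0.2475 m

S_c ≈ 247 mm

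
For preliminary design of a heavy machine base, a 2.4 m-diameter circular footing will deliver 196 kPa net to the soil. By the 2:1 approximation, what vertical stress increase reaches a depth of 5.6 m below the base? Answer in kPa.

Δσ_z ≈ 17.6 kPa

By the 2:1 method the load spreads at 1 horizontal : 2 vertical, so at depth z the loaded area has grown by z in each plan dimension:
Δσ ≈ qD²/(D+z)² = 196×2.4²/(2.4+5.6)² = 17.64 kPa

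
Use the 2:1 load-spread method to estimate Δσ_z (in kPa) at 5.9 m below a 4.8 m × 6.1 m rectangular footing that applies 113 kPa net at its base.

By the 2:1 method the load spreads at 1 horizontal : 2 vertical, so at depth z the loaded area has grown by z in each plan dimension:
Δσ = qBL/((B+z)(L+z)) = 113×4.8×6.1/((4.8+5.9)(6.1+5.9)) = 25.768 kPa

Δσ_z ≈ 25.8 kPa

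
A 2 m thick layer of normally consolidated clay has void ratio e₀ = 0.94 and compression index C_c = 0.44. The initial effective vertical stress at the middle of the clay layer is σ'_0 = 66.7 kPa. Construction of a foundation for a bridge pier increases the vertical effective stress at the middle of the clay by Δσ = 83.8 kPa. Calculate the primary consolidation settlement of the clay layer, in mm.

S_c ≈ 160 mm

Final effective stress: σ'_f = σ'_0 + Δσ = 66.7 + 83.8 = 150.5 kPa.
Normally consolidated clay, so the full stress increment lies on the virgin compression line:
S_c = C_c·H/(1+e₀)·log₁₀(σ'_f/σ'_0) = 0.44×2/(1+0.94)×log₁₀(150.5/66.7)
    = 0.45361 × 0.35341 = 0.1603 m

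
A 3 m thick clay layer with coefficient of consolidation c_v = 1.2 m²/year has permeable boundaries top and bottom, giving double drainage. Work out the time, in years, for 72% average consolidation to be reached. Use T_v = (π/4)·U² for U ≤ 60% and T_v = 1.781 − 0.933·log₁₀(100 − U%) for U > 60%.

t ≈ 0.808 years

Drainage path length: H_d = H/2 = 1.5 m (double drainage).
U > 60%: T_v = 1.781 − 0.933·log₁₀(100 − 72) = 0.4308.
t = T_v·H_d²/c_v = 0.4308×1.5²/1.2 = 0.8078 years.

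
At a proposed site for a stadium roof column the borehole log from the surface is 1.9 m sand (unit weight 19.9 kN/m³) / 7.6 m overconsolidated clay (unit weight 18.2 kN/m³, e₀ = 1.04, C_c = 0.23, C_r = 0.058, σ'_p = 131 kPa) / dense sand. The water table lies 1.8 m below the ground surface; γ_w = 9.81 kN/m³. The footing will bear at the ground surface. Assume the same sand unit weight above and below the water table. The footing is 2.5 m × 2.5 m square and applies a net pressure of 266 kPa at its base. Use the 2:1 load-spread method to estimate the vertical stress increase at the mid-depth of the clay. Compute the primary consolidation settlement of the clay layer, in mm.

Mid-depth of clay below the ground surface: z = 1.9 + 7.6/2 = 5.7 m.
Total vertical stress at mid-clay: σ_v = 19.9×1.9 + 18.2×3.8 = 106.97 kPa.
Pore pressure: u = 9.81×(5.7 − 1.8) = 38.259 kPa.
Initial effective stress: σ'_0 = σ_v − u = 106.97 − 38.259 = 68.711 kPa.
Stress increase at mid-clay by the 2:1 spreading method:
Δσ = qBL/((B+z)(L+z)) = 266×2.5×2.5/((2.5+5.7)(2.5+5.7)) = 24.725 kPa
Final effective stress: σ'_f = 68.711 + 24.725 = 93.436 kPa.
σ'_f = 93.436 ≤ σ'_p = 131 kPa, so the clay remains overconsolidated and only the recompression index applies:
S_c = C_r·H/(1+e₀)·log₁₀(σ'_f/σ'_0) = 0.058×7.6/2.04×log₁₀(93.436/68.711)
    = 0.21608 × 0.13349 = 0.02884 m

S_c ≈ 28.8 mm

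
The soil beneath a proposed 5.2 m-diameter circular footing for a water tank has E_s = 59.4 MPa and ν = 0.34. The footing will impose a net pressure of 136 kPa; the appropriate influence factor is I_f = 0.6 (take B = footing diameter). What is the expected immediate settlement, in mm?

S_e ≈ 6.32 mm

Immediate (elastic) settlement: S_e = q·B·(1−ν²)/E_s · I_f.
E_s = 59.4 MPa = 59400 kPa.
S_e = 136 × 5.2 × (1 − 0.34²) / 59400 × 0.6
    = 136 × 5.2 × 0.8844 / 59400 × 0.6
    = 0.006318 m = 6.318 mm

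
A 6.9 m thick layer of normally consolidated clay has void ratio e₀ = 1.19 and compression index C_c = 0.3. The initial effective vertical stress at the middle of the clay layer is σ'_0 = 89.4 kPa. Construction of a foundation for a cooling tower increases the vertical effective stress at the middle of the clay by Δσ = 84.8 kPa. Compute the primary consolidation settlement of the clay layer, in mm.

S_c ≈ 274 mm

Final effective stress: σ'_f = σ'_0 + Δσ = 89.4 + 84.8 = 174.2 kPa.
Normally consolidated clay, so the full stress increment lies on the virgin compression line:
S_c = C_c·H/(1+e₀)·log₁₀(σ'_f/σ'_0) = 0.3×6.9/(1+1.19)×log₁₀(174.2/89.4)
    = 0.94521 × 0.28971 = 0.2738 m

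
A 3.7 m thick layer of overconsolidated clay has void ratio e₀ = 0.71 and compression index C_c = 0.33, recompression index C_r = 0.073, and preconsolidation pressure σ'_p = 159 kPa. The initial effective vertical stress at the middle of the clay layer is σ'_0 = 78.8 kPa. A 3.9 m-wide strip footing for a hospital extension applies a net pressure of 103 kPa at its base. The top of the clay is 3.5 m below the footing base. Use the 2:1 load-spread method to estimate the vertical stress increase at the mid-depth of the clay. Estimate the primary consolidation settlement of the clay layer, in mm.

S_c ≈ 30.1 mm

Mid-depth of clay below the footing base: z = 3.5 + 3.7/2 = 5.35 m.
Stress increase at mid-clay by the 2:1 spreading method:
Δσ = qB/(B+z) = 103×3.9/(3.9+5.35) = 43.427 kPa
Final effective stress: σ'_f = 78.8 + 43.427 = 122.23 kPa.
σ'_f = 122.23 ≤ σ'_p = 159 kPa, so the clay remains overconsolidated and only the recompression index applies:
S_c = C_r·H/(1+e₀)·log₁₀(σ'_f/σ'_0) = 0.073×3.7/1.71×log₁₀(122.23/78.8)
    = 0.15795 × 0.19065 = 0.03011 m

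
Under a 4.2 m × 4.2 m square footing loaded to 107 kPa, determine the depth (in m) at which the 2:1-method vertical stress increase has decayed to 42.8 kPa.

2:1 spreading — at depth z the loaded area has grown by z in each plan dimension:
qB²/(B+z)² = Δσ_z ⇒ z = B(√(q/Δσ_z) − 1) = 4.2×(√(107/42.8) − 1) = 2.441 m

z ≈ 2.44 m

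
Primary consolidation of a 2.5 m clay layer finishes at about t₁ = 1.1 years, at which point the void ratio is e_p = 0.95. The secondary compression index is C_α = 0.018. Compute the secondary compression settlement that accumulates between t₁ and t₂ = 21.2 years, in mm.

S_s ≈ 29.7 mm

Secondary compression: S_s = C_α·H/(1+e_p)·log₁₀(t₂/t₁)
S_s = 0.018×2.5/(1+0.95)×log₁₀(21.2/1.1)
    = 0.02308 × 1.285 = 0.02965 m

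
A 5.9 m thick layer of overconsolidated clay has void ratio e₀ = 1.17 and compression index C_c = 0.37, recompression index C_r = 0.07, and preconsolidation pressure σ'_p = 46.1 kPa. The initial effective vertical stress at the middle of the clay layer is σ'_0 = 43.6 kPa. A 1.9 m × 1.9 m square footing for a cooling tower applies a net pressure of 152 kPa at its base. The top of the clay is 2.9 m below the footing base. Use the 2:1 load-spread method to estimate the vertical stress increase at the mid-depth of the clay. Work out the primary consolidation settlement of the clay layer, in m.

Mid-depth of clay below the footing base: z = 2.9 + 5.9/2 = 5.85 m.
Stress increase at mid-clay by the 2:1 spreading method:
Δσ = qBL/((B+z)(L+z)) = 152×1.9×1.9/((1.9+5.85)(1.9+5.85)) = 9.1358 kPa
Final effective stress: σ'_f = 43.6 + 9.1358 = 52.736 kPa.
σ'_f = 52.736 > σ'_p = 46.1 kPa, so the stress path crosses the preconsolidation pressure — recompression up to σ'_p, then virgin compression beyond:
S_c = H/(1+e₀)·[C_r·log₁₀(σ'_p/σ'_0) + C_c·log₁₀(σ'_f/σ'_p)]
    = 5.9/2.17 × [0.07×log₁₀(46.1/43.6) + 0.37×log₁₀(52.736/46.1)]
    = 2.7189 × [0.001695 + 0.02161] = 0.06336 m

S_c ≈ 0.0634 m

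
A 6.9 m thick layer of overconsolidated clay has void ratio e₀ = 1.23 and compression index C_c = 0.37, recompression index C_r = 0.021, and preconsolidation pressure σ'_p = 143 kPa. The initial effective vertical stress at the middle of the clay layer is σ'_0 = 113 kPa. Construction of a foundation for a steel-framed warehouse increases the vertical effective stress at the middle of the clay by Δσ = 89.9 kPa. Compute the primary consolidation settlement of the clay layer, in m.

Final effective stress: σ'_f = 113 + 89.9 = 202.9 kPa.
σ'_f = 202.9 > σ'_p = 143 kPa, so the stress path crosses the preconsolidation pressure — recompression up to σ'_p, then virgin compression beyond:
S_c = H/(1+e₀)·[C_r·log₁₀(σ'_p/σ'_0) + C_c·log₁₀(σ'_f/σ'_p)]
    = 6.9/2.23 × [0.021×log₁₀(143/113) + 0.37×log₁₀(202.9/143)]
    = 3.0942 × [0.0021474 + 0.05622] = 0.1806 m

S_c ≈ 0.181 m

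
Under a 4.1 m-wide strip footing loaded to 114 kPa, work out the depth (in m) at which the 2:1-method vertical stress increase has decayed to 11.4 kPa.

2:1 spreading — at depth z the loaded area has grown by z in each plan dimension:
qB/(B+z) = Δσ_z ⇒ z = qB/Δσ_z − B = 114×4.1/11.4 − 4.1 = 36.9 m

z ≈ 36.9 m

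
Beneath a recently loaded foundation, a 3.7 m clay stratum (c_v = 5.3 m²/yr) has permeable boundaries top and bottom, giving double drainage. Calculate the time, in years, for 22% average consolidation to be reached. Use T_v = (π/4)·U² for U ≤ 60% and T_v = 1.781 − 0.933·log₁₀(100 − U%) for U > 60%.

Drainage path length: H_d = H/2 = 1.85 m (double drainage).
U ≤ 60%: T_v = (π/4)·U² = (π/4)×0.22² = 0.038013.
t = T_v·H_d²/c_v = 0.038013×1.85²/5.3 = 0.02455 years.

t ≈ 0.0245 years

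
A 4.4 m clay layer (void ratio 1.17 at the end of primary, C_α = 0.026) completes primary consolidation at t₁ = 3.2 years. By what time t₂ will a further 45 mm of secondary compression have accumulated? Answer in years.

S_s = C_α·H/(1+e_p)·log₁₀(t₂/t₁) ⇒ log₁₀(t₂/t₁) = S_s·(1+e_p)/(C_α·H).
log₁₀(t₂/t₁) = 0.045 × (1+1.17) / (0.026×4.4) = 0.8536
t₂ = t₁ × 10^0.8536 = 3.2 × 7.138 = 22.84 years

t₂ ≈ 22.8 years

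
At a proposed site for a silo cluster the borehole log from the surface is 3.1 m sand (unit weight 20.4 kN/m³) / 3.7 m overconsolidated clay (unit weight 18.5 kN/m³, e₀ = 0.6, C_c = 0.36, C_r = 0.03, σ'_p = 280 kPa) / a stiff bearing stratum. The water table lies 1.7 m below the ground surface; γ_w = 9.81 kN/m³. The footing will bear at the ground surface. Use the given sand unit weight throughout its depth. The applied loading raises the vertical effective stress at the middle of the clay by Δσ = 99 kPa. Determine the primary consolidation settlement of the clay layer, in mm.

S_c ≈ 27.7 mm

Mid-depth of clay below the ground surface: z = 3.1 + 3.7/2 = 4.95 m.
Total vertical stress at mid-clay: σ_v = 20.4×3.1 + 18.5×1.85 = 97.465 kPa.
Pore pressure: u = 9.81×(4.95 − 1.7) = 31.883 kPa.
Initial effective stress: σ'_0 = σ_v − u = 97.465 − 31.883 = 65.582 kPa.
Final effective stress: σ'_f = 65.582 + 99 = 164.58 kPa.
σ'_f = 164.58 ≤ σ'_p = 280 kPa, so the clay remains overconsolidated and only the recompression index applies:
S_c = C_r·H/(1+e₀)·log₁₀(σ'_f/σ'_0) = 0.03×3.7/1.6×log₁₀(164.58/65.582)
    = 0.069375 × 0.39959 = 0.02772 m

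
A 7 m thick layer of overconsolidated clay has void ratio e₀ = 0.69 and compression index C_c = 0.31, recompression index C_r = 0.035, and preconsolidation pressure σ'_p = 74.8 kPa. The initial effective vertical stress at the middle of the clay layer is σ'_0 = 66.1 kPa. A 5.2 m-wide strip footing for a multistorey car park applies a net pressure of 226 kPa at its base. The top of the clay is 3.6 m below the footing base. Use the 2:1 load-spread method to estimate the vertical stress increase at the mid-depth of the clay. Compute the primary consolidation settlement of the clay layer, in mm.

S_c ≈ 437 mm

Mid-depth of clay below the footing base: z = 3.6 + 7/2 = 7.1 m.
Stress increase at mid-clay by the 2:1 spreading method:
Δσ = qB/(B+z) = 226×5.2/(5.2+7.1) = 95.545 kPa
Final effective stress: σ'_f = 66.1 + 95.545 = 161.64 kPa.
σ'_f = 161.64 > σ'_p = 74.8 kPa, so the stress path crosses the preconsolidation pressure — recompression up to σ'_p, then virgin compression beyond:
S_c = H/(1+e₀)·[C_r·log₁₀(σ'_p/σ'_0) + C_c·log₁₀(σ'_f/σ'_p)]
    = 7/1.69 × [0.035×log₁₀(74.8/66.1) + 0.31×log₁₀(161.64/74.8)]
    = 4.142 × [0.0018795 + 0.10374] = 0.4375 m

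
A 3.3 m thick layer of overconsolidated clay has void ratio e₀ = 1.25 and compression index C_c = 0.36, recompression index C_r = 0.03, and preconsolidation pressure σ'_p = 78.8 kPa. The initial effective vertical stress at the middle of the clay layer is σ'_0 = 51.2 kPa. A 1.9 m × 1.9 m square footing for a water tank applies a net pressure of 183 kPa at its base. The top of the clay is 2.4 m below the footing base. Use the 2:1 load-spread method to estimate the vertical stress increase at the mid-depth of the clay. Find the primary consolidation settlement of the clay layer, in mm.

Mid-depth of clay below the footing base: z = 2.4 + 3.3/2 = 4.05 m.
Stress increase at mid-clay by the 2:1 spreading method:
Δσ = qBL/((B+z)(L+z)) = 183×1.9×1.9/((1.9+4.05)(1.9+4.05)) = 18.661 kPa
Final effective stress: σ'_f = 51.2 + 18.661 = 69.861 kPa.
σ'_f = 69.861 ≤ σ'_p = 78.8 kPa, so the clay remains overconsolidated and only the recompression index applies:
S_c = C_r·H/(1+e₀)·log₁₀(σ'_f/σ'_0) = 0.03×3.3/2.25×log₁₀(69.861/51.2)
    = 0.044001 × 0.13496 = 0.005938 m

S_c ≈ 5.94 mm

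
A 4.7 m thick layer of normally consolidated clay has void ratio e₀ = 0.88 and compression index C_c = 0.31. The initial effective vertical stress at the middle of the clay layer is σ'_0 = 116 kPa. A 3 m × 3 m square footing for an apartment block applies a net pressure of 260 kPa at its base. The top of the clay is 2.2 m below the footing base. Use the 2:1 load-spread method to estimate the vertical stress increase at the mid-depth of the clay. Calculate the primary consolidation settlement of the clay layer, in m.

S_c ≈ 0.102 m

Mid-depth of clay below the footing base: z = 2.2 + 4.7/2 = 4.55 m.
Stress increase at mid-clay by the 2:1 spreading method:
Δσ = qBL/((B+z)(L+z)) = 260×3×3/((3+4.55)(3+4.55)) = 41.051 kPa
Final effective stress: σ'_f = σ'_0 + Δσ = 116 + 41.051 = 157.05 kPa.
Normally consolidated clay, so the full stress increment lies on the virgin compression line:
S_c = C_c·H/(1+e₀)·log₁₀(σ'_f/σ'_0) = 0.31×4.7/(1+0.88)×log₁₀(157.05/116)
    = 0.775 × 0.13158 = 0.102 m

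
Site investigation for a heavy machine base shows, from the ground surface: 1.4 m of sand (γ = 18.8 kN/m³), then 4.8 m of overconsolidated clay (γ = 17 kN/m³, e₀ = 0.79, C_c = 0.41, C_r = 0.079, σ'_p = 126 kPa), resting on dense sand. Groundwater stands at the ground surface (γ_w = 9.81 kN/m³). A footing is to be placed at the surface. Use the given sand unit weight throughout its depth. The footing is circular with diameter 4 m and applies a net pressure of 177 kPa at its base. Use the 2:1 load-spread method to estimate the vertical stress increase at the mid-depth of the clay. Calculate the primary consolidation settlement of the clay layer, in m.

S_c ≈ 0.0865 m

Mid-depth of clay below the ground surface: z = 1.4 + 4.8/2 = 3.8 m.
Total vertical stress at mid-clay: σ_v = 18.8×1.4 + 17×2.4 = 67.12 kPa.
Pore pressure: u = 9.81×(3.8 − 0) = 37.278 kPa.
Initial effective stress: σ'_0 = σ_v − u = 67.12 − 37.278 = 29.842 kPa.
Stress increase at mid-clay by the 2:1 spreading method:
Δσ ≈ qD²/(D+z)² = 177×4²/(4+3.8)² = 46.548 kPa
Final effective stress: σ'_f = 29.842 + 46.548 = 76.39 kPa.
σ'_f = 76.39 ≤ σ'_p = 126 kPa, so the clay remains overconsolidated and only the recompression index applies:
S_c = C_r·H/(1+e₀)·log₁₀(σ'_f/σ'_0) = 0.079×4.8/1.79×log₁₀(76.39/29.842)
    = 0.21185 × 0.40821 = 0.08648 m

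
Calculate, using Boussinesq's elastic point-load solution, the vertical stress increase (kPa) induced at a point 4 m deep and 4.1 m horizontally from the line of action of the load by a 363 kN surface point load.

Boussinesq vertical stress below a point load on an elastic half-space:
Δσ_z = 3P/(2πz²) · [1 + (r/z)²]^(−5/2)
r/z = 4.1/4 = 1.025; [1+(r/z)²]^(−5/2) = 0.16607.
Δσ_z = 3×363/(2π×4²) × 0.16607 = 10.832 × 0.16607 = 1.799 kPa

Δσ_z ≈ 1.8 kPa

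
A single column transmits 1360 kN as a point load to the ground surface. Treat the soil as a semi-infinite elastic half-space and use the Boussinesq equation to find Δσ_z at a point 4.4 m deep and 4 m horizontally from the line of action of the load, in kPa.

Boussinesq vertical stress below a point load on an elastic half-space:
Δσ_z = 3P/(2πz²) · [1 + (r/z)²]^(−5/2)
r/z = 4/4.4 = 0.90909; [1+(r/z)²]^(−5/2) = 0.22181.
Δσ_z = 3×1360/(2π×4.4²) × 0.22181 = 33.541 × 0.22181 = 7.44 kPa

Δσ_z ≈ 7.44 kPa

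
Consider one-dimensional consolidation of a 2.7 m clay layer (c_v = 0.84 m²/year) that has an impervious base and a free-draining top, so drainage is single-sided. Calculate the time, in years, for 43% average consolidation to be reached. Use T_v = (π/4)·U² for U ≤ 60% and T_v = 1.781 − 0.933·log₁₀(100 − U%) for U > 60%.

t ≈ 1.26 years

Drainage path length: H_d = H = 2.7 m (single drainage).
U ≤ 60%: T_v = (π/4)·U² = (π/4)×0.43² = 0.14522.
t = T_v·H_d²/c_v = 0.14522×2.7²/0.84 = 1.26 years.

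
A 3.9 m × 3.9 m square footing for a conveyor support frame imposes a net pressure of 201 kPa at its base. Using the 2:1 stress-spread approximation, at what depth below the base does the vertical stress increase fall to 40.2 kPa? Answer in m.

z ≈ 4.82 m

2:1 spreading — at depth z the loaded area has grown by z in each plan dimension:
qB²/(B+z)² = Δσ_z ⇒ z = B(√(q/Δσ_z) − 1) = 3.9×(√(201/40.2) − 1) = 4.821 m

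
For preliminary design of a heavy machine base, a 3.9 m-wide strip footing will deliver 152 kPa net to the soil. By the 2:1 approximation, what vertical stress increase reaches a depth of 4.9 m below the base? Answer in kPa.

By the 2:1 method the load spreads at 1 horizontal : 2 vertical, so at depth z the loaded area has grown by z in each plan dimension:
Δσ = qB/(B+z) = 152×3.9/(3.9+4.9) = 67.364 kPa

Δσ_z ≈ 67.4 kPa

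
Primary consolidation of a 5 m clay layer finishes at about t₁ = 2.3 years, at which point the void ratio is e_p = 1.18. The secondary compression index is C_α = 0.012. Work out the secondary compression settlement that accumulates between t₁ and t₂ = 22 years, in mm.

S_s ≈ 27 mm

Secondary compression: S_s = C_α·H/(1+e_p)·log₁₀(t₂/t₁)
S_s = 0.012×5/(1+1.18)×log₁₀(22/2.3)
    = 0.02752 × 0.9807 = 0.02699 m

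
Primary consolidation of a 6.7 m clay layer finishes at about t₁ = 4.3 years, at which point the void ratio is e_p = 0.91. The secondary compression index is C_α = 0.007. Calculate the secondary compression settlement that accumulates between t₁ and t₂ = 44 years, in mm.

S_s ≈ 24.8 mm

Secondary compression: S_s = C_α·H/(1+e_p)·log₁₀(t₂/t₁)
S_s = 0.007×6.7/(1+0.91)×log₁₀(44/4.3)
    = 0.02455 × 1.01 = 0.0248 m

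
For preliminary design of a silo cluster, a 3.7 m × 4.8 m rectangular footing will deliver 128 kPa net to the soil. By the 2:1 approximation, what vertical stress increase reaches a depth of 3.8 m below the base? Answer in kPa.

By the 2:1 method the load spreads at 1 horizontal : 2 vertical, so at depth z the loaded area has grown by z in each plan dimension:
Δσ = qBL/((B+z)(L+z)) = 128×3.7×4.8/((3.7+3.8)(4.8+3.8)) = 35.245 kPa

Δσ_z ≈ 35.2 kPa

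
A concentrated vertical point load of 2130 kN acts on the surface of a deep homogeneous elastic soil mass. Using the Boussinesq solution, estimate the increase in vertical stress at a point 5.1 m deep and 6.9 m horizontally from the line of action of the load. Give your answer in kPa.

Δσ_z ≈ 2.9 kPa

Boussinesq vertical stress below a point load on an elastic half-space:
Δσ_z = 3P/(2πz²) · [1 + (r/z)²]^(−5/2)
r/z = 6.9/5.1 = 1.3529; [1+(r/z)²]^(−5/2) = 0.074193.
Δσ_z = 3×2130/(2π×5.1²) × 0.074193 = 39.1 × 0.074193 = 2.901 kPa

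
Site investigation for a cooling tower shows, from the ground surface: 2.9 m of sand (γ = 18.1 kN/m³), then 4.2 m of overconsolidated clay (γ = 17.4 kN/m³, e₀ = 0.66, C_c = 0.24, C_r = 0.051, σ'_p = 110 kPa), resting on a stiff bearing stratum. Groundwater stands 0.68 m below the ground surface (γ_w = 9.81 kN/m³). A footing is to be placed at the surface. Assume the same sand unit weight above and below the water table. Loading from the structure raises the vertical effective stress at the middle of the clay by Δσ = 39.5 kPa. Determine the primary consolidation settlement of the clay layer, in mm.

S_c ≈ 34.4 mm

Mid-depth of clay below the ground surface: z = 2.9 + 4.2/2 = 5 m.
Total vertical stress at mid-clay: σ_v = 18.1×2.9 + 17.4×2.1 = 89.03 kPa.
Pore pressure: u = 9.81×(5 − 0.68) = 42.379 kPa.
Initial effective stress: σ'_0 = σ_v − u = 89.03 − 42.379 = 46.651 kPa.
Final effective stress: σ'_f = 46.651 + 39.5 = 86.151 kPa.
σ'_f = 86.151 ≤ σ'_p = 110 kPa, so the clay remains overconsolidated and only the recompression index applies:
S_c = C_r·H/(1+e₀)·log₁₀(σ'_f/σ'_0) = 0.051×4.2/1.66×log₁₀(86.151/46.651)
    = 0.12904 × 0.2664 = 0.03437 m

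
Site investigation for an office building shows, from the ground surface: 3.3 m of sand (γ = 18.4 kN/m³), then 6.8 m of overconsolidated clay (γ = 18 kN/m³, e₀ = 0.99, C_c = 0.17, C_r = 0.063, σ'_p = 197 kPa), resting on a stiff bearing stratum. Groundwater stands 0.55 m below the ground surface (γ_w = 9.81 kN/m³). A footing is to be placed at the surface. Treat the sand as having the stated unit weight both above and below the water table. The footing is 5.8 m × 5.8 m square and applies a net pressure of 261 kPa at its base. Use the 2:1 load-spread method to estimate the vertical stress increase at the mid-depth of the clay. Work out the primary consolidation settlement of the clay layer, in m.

S_c ≈ 0.0606 m

Mid-depth of clay below the ground surface: z = 3.3 + 6.8/2 = 6.7 m.
Total vertical stress at mid-clay: σ_v = 18.4×3.3 + 18×3.4 = 121.92 kPa.
Pore pressure: u = 9.81×(6.7 − 0.55) = 60.332 kPa.
Initial effective stress: σ'_0 = σ_v − u = 121.92 − 60.332 = 61.588 kPa.
Stress increase at mid-clay by the 2:1 spreading method:
Δσ = qBL/((B+z)(L+z)) = 261×5.8×5.8/((5.8+6.7)(5.8+6.7)) = 56.192 kPa
Final effective stress: σ'_f = 61.588 + 56.192 = 117.78 kPa.
σ'_f = 117.78 ≤ σ'_p = 197 kPa, so the clay remains overconsolidated and only the recompression index applies:
S_c = C_r·H/(1+e₀)·log₁₀(σ'_f/σ'_0) = 0.063×6.8/1.99×log₁₀(117.78/61.588)
    = 0.21528 × 0.28158 = 0.06062 m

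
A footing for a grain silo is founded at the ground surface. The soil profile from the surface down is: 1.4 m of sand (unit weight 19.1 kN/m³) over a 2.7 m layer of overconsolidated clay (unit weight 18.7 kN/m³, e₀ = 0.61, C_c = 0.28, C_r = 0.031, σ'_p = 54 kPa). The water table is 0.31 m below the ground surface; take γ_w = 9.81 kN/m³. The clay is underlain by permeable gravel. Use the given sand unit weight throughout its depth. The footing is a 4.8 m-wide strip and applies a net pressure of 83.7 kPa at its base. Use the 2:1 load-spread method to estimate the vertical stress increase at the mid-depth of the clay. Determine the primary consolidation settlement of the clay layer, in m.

Mid-depth of clay below the ground surface: z = 1.4 + 2.7/2 = 2.75 m.
Total vertical stress at mid-clay: σ_v = 19.1×1.4 + 18.7×1.35 = 51.985 kPa.
Pore pressure: u = 9.81×(2.75 − 0.31) = 23.936 kPa.
Initial effective stress: σ'_0 = σ_v − u = 51.985 − 23.936 = 28.049 kPa.
Stress increase at mid-clay by the 2:1 spreading method:
Δσ = qB/(B+z) = 83.7×4.8/(4.8+2.75) = 53.213 kPa
Final effective stress: σ'_f = 28.049 + 53.213 = 81.262 kPa.
σ'_f = 81.262 > σ'_p = 54 kPa, so the stress path crosses the preconsolidation pressure — recompression up to σ'_p, then virgin compression beyond:
S_c = H/(1+e₀)·[C_r·log₁₀(σ'_p/σ'_0) + C_c·log₁₀(σ'_f/σ'_p)]
    = 2.7/1.61 × [0.031×log₁₀(54/28.049) + 0.28×log₁₀(81.262/54)]
    = 1.677 × [0.0088188 + 0.049698] = 0.09813 m

S_c ≈ 0.0981 m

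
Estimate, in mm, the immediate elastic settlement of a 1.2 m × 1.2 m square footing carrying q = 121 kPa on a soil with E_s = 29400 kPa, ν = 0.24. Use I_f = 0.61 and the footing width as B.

Immediate (elastic) settlement: S_e = q·B·(1−ν²)/E_s · I_f.
S_e = 121 × 1.2 × (1 − 0.24²) / 29400 × 0.61
    = 121 × 1.2 × 0.9424 / 29400 × 0.61
    = 0.002839 m = 2.839 mm

S_e ≈ 2.84 mm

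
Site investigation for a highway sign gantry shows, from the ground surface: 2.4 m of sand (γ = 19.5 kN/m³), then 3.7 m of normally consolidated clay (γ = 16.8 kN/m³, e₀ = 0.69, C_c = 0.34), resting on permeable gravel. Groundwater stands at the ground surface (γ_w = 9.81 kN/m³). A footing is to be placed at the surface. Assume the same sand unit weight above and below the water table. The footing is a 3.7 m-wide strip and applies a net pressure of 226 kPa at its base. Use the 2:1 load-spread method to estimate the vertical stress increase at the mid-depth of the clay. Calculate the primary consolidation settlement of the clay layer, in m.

Mid-depth of clay below the ground surface: z = 2.4 + 3.7/2 = 4.25 m.
Total vertical stress at mid-clay: σ_v = 19.5×2.4 + 16.8×1.85 = 77.88 kPa.
Pore pressure: u = 9.81×(4.25 − 0) = 41.693 kPa.
Initial effective stress: σ'_0 = σ_v − u = 77.88 − 41.693 = 36.187 kPa.
Stress increase at mid-clay by the 2:1 spreading method:
Δσ = qB/(B+z) = 226×3.7/(3.7+4.25) = 105.18 kPa
Final effective stress: σ'_f = σ'_0 + Δσ = 36.187 + 105.18 = 141.37 kPa.
Normally consolidated clay, so the full stress increment lies on the virgin compression line:
S_c = C_c·H/(1+e₀)·log₁₀(σ'_f/σ'_0) = 0.34×3.7/(1+0.69)×log₁₀(141.37/36.187)
    = 0.74438 × 0.5918 = 0.4405 m

S_c ≈ 0.441 m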